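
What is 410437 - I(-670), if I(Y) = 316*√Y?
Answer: 410437 - 316*I*√670 ≈ 4.1044e+5 - 8179.5*I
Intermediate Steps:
410437 - I(-670) = 410437 - 316*√(-670) = 410437 - 316*I*√670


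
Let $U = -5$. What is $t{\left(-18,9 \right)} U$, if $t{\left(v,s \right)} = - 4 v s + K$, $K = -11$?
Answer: $-3185$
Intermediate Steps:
$t{\left(v,s \right)} = -11 - 4 s v$ ($t{\left(v,s \right)} = - 4 v s - 11 = - 4 s v - 11 = -11 - 4 s v$)
$t{\left(-18,9 \right)} U = \left(-11 - 36 \left(-18\right)\right) \left(-5\right) = \left(-11 + 648\right) \left(-5\right) = 637 \left(-5\right) = -3185$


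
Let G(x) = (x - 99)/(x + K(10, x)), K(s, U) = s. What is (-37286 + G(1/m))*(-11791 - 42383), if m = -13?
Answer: 86880324556/43 ≈ 2.0205e+9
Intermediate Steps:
G(x) = (-99 + x)/(10 + x) (G(x) = (x - 99)/(x + 10) = (-99 + x)/(10 + x))
(-37286 + G(1/m))*(-11791 - 42383) = (-37286 + (-99 + 1/(-13))/(10 + 1/(-13)))*(-11791 - 42383) = (-37286 + (-99 - 1/13)/(10 - 1/13))*(-54174) = (-37286 - 1288/13/(129/13))*(-54174) = (-37286 + (13/129)*(-1288/13))*(-54174) = (-37286 - 1288/129)*(-54174) = -4811182/129*(-54174) = 86880324556/43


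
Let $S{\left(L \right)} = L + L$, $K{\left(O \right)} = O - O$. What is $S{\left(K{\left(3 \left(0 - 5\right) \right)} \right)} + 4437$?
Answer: $4437$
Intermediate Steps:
$K{\left(O \right)} = 0$
$S{\left(L \right)} = 2 L$
$S{\left(K{\left(3 \left(0 - 5\right) \right)} \right)} + 4437 = 2 \cdot 0 + 4437 = 0 + 4437 = 4437$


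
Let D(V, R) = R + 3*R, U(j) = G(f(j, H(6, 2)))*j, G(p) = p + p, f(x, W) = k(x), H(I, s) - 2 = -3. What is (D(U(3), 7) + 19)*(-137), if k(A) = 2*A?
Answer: -6439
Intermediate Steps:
H(I, s) = -1 (H(I, s) = 2 - 3 = -1)
f(x, W) = 2*x
G(p) = 2*p
U(j) = 4*j² (U(j) = (2*(2*j))*j = (4*j)*j = 4*j²)
D(V, R) = 4*R
(D(U(3), 7) + 19)*(-137) = (4*7 + 19)*(-137) = (28 + 19)*(-137) = 47*(-137) = -6439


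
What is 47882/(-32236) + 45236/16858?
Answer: 162758235/135858622 ≈ 1.1980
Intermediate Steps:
47882/(-32236) + 45236/16858 = 47882*(-1/32236) + 45236*(1/16858) = -23941/16118 + 22618/8429 = 162758235/135858622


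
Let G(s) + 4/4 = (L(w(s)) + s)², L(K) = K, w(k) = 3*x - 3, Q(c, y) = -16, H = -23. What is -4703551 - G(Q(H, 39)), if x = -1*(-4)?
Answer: -4703599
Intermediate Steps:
x = 4
w(k) = 9 (w(k) = 3*4 - 3 = 12 - 3 = 9)
G(s) = -1 + (9 + s)²
-4703551 - G(Q(H, 39)) = -4703551 - (-1 + (9 - 16)²) = -4703551 - (-1 + (-7)²) = -4703551 - (-1 + 49) = -4703551 - 1*48 = -4703551 - 48 = -4703599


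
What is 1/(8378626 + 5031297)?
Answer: 1/13409923 ≈ 7.4572e-8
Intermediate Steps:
1/(8378626 + 5031297) = 1/13409923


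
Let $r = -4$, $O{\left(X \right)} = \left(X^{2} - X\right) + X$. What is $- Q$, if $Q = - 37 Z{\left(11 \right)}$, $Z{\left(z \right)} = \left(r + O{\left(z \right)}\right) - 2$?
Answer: $4255$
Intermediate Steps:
$O{\left(X \right)} = X^{2}$
$Z{\left(z \right)} = -6 + z^{2}$ ($Z{\left(z \right)} = \left(-4 + z^{2}\right) - 2 = -6 + z^{2}$)
$Q = -4255$ ($Q = - 37 \left(-6 + 11^{2}\right) = - 37 \left(-6 + 121\right) = \left(-37\right) 115 = -4255$)
$- Q = \left(-1\right) \left(-4255\right) = 4255$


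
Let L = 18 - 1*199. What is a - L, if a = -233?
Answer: -52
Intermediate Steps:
L = -181 (L = 18 - 199 = -181)
a - L = -233 - 1*(-181) = -233 + 181 = -52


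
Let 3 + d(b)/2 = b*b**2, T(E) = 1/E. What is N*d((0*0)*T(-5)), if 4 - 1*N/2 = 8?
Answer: 48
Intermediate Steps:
T(E) = 1/E
d(b) = -6 + 2*b**3 (d(b) = -6 + 2*(b*b**2) = -6 + 2*b**3)
N = -8 (N = 8 - 2*8 = 8 - 16 = -8)
N*d((0*0)*T(-5)) = -8*(-6 + 2*((0*0)/(-5))**3) = -8*(-6 + 2*(0*(-1/5))**3) = -8*(-6 + 2*0**3) = -8*(-6 + 2*0) = -8*(-6 + 0) = -8*(-6) = 48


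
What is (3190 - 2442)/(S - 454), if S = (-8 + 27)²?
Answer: -748/93 ≈ -8.0430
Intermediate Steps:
S = 361 (S = 19² = 361)
(3190 - 2442)/(S - 454) = (3190 - 2442)/(361 - 454) = 748/(-93) = 748*(-1/93) = -748/93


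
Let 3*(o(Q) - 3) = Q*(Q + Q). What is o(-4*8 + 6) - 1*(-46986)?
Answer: 142319/3 ≈ 47440.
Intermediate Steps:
o(Q) = 3 + 2*Q**2/3 (o(Q) = 3 + (Q*(Q + Q))/3 = 3 + (Q*(2*Q))/3 = 3 + (2*Q**2)/3 = 3 + 2*Q**2/3)
o(-4*8 + 6) - 1*(-46986) = (3 + 2*(-4*8 + 6)**2/3) - 1*(-46986) = (3 + 2*(-32 + 6)**2/3) + 46986 = (3 + (2/3)*(-26)**2) + 46986 = (3 + (2/3)*676) + 46986 = (3 + 1352/3) + 46986 = 1361/3 + 46986 = 142319/3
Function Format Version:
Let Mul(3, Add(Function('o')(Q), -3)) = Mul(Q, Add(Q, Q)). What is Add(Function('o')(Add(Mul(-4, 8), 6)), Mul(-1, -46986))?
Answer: Rational(142319, 3) ≈ 47440.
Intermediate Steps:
Function('o')(Q) = Add(3, Mul(Rational(2, 3), Pow(Q, 2))) (Function('o')(Q) = Add(3, Mul(Rational(1, 3), Mul(Q, Add(Q, Q)))) = Add(3, Mul(Rational(1, 3), Mul(Q, Mul(2, Q)))) = Add(3, Mul(Rational(1, 3), Mul(2, Pow(Q, 2)))) = Add(3, Mul(Rational(2, 3), Pow(Q, 2))))
Add(Function('o')(Add(Mul(-4, 8), 6)), Mul(-1, -46986)) = Add(Add(3, Mul(Rational(2, 3), Pow(Add(Mul(-4, 8), 6), 2))), Mul(-1, -46986)) = Add(Add(3, Mul(Rational(2, 3), Pow(Add(-32, 6), 2))), 46986) = Add(Add(3, Mul(Rational(2, 3), Pow(-26, 2))), 46986) = Add(Add(3, Mul(Rational(2, 3), 676)), 46986) = Add(Add(3, Rational(1352, 3)), 46986) = Add(Rational(1361, 3), 46986) = Rational(142319, 3)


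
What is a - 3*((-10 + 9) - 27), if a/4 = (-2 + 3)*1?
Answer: 88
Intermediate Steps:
a = 4 (a = 4*((-2 + 3)*1) = 4*(1*1) = 4*1 = 4)
a - 3*((-10 + 9) - 27) = 4 - 3*((-10 + 9) - 27) = 4 - 3*(-1 - 27) = 4 - 3*(-28) = 4 + 84 = 88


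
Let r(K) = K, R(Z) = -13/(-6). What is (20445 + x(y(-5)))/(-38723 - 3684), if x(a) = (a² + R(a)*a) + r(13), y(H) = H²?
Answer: -126823/254442 ≈ -0.49844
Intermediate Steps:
R(Z) = 13/6 (R(Z) = -13*(-⅙) = 13/6)
x(a) = 13 + a² + 13*a/6 (x(a) = (a² + 13*a/6) + 13 = 13 + a² + 13*a/6)
(20445 + x(y(-5)))/(-38723 - 3684) = (20445 + (13 + ((-5)²)² + (13/6)*(-5)²))/(-38723 - 3684) = (20445 + (13 + 25² + (13/6)*25))/(-42407) = (20445 + (13 + 625 + 325/6))*(-1/42407) = (20445 + 4153/6)*(-1/42407) = (126823/6)*(-1/42407) = -126823/254442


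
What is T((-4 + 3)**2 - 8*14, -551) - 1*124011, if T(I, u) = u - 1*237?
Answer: -124799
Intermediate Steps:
T(I, u) = -237 + u (T(I, u) = u - 237 = -237 + u)
T((-4 + 3)**2 - 8*14, -551) - 1*124011 = (-237 - 551) - 1*124011 = -788 - 124011 = -124799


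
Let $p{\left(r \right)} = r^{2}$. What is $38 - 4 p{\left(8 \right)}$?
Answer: $-218$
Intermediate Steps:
$38 - 4 p{\left(8 \right)} = 38 - 4 \cdot 8^{2} = 38 - 256 = -218$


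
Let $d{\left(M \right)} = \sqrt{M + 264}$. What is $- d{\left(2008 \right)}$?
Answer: $- 4 \sqrt{142} \approx -47.666$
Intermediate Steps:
$d{\left(M \right)} = \sqrt{264 + M}$
$- d{\left(2008 \right)} = - \sqrt{264 + 2008} = - \sqrt{2272} = - 4 \sqrt{142}$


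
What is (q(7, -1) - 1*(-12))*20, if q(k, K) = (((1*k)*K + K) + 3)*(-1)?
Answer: 340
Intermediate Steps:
q(k, K) = -3 - K - K*k (q(k, K) = ((k*K + K) + 3)*(-1) = ((K*k + K) + 3)*(-1) = ((K + K*k) + 3)*(-1) = (3 + K + K*k)*(-1) = -3 - K - K*k)
(q(7, -1) - 1*(-12))*20 = ((-3 - 1*(-1) - 1*(-1)*7) - 1*(-12))*20 = ((-3 + 1 + 7) + 12)*20 = (5 + 12)*20 = 17*20 = 340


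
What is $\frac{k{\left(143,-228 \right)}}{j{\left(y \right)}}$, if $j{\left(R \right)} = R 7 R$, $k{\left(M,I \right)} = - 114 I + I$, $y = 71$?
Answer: $\frac{25764}{35287} \approx 0.73013$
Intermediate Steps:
$k{\left(M,I \right)} = - 113 I$
$j{\left(R \right)} = 7 R^{2}$ ($j{\left(R \right)} = 7 R R = 7 R^{2}$)
$\frac{k{\left(143,-228 \right)}}{j{\left(y \right)}} = \frac{\left(-113\right) \left(-228\right)}{7 \cdot 71^{2}} = \frac{25764}{7 \cdot 5041} = \frac{25764}{35287}$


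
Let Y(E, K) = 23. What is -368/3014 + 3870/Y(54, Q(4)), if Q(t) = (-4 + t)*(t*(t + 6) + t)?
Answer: 5827858/34661 ≈ 168.14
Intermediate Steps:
Q(t) = (-4 + t)*(t + t*(6 + t)) (Q(t) = (-4 + t)*(t*(6 + t) + t) = (-4 + t)*(t + t*(6 + t)))
-368/3014 + 3870/Y(54, Q(4)) = -368/3014 + 3870/23 = -368*1/3014 + 3870*(1/23) = -184/1507 + 3870/23 = 5827858/34661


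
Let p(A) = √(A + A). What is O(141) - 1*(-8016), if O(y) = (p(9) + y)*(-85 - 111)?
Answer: -19620 - 588*√2 ≈ -20452.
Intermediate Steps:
p(A) = √2*√A (p(A) = √(2*A) = √2*√A)
O(y) = -588*√2 - 196*y (O(y) = (√2*√9 + y)*(-85 - 111) = (√2*3 + y)*(-196) = (3*√2 + y)*(-196) = (y + 3*√2)*(-196) = -588*√2 - 196*y)
O(141) - 1*(-8016) = (-588*√2 - 196*141) - 1*(-8016) = (-588*√2 - 27636) + 8016 = (-27636 - 588*√2) + 8016 = -19620 - 588*√2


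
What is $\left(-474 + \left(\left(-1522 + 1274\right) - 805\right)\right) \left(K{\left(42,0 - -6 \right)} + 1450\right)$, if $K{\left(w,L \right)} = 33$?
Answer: $-2264541$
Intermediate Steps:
$\left(-474 + \left(\left(-1522 + 1274\right) - 805\right)\right) \left(K{\left(42,0 - -6 \right)} + 1450\right) = \left(-474 + \left(\left(-1522 + 1274\right) - 805\right)\right) \left(33 + 1450\right) = \left(-474 - 1053\right) 1483 = \left(-1527\right) 1483 = -2264541$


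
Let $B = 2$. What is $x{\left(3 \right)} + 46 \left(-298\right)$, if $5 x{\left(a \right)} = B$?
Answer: $- \frac{68538}{5} \approx -13708.0$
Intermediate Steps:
$x{\left(a \right)} = \frac{2}{5}$ ($x{\left(a \right)} = \frac{1}{5} \cdot 2 = \frac{2}{5}$)
$x{\left(3 \right)} + 46 \left(-298\right) = \frac{2}{5} + 46 \left(-298\right) = \frac{2}{5} - 13708 = - \frac{68538}{5}$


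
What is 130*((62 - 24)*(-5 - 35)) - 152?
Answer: -197752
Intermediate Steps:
130*((62 - 24)*(-5 - 35)) - 152 = 130*(38*(-40)) - 152 = 130*(-1520) - 152 = -197600 - 152 = -197752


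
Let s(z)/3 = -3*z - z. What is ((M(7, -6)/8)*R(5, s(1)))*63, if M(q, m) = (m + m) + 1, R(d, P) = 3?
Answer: -2079/8 ≈ -259.88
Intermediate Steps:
s(z) = -12*z (s(z) = 3*(-3*z - z) = 3*(-4*z) = -12*z)
M(q, m) = 1 + 2*m (M(q, m) = 2*m + 1 = 1 + 2*m)
((M(7, -6)/8)*R(5, s(1)))*63 = (((1 + 2*(-6))/8)*3)*63 = (((1 - 12)*(1/8))*3)*63 = (-11*1/8*3)*63 = -11/8*3*63 = -33/8*63 = -2079/8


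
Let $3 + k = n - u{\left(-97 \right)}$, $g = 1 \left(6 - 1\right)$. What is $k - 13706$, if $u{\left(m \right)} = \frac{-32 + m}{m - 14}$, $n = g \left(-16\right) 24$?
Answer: $- \frac{578316}{37} \approx -15630.0$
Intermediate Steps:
$g = 5$ ($g = 1 \cdot 5 = 5$)
$n = -1920$ ($n = 5 \left(-16\right) 24 = \left(-80\right) 24 = -1920$)
$u{\left(m \right)} = \frac{-32 + m}{-14 + m}$
$k = - \frac{71194}{37}$ ($k = -3 - \left(1920 + \frac{-32 - 97}{-14 - 97}\right) = -3 - \left(1920 + \frac{1}{-111} \left(-129\right)\right) = -3 - \left(1920 - - \frac{43}{37}\right) = -3 - \frac{71083}{37} = - \frac{71194}{37} \approx -1924.2$)
$k - 13706 = - \frac{71194}{37} - 13706 = - \frac{578316}{37}$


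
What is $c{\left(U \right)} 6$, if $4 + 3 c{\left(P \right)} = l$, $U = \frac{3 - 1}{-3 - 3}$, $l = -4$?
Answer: $-16$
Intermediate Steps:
$U = - \frac{1}{3}$ ($U = \frac{2}{-6} = 2 \left(- \frac{1}{6}\right) = - \frac{1}{3} \approx -0.33333$)
$c{\left(P \right)} = - \frac{8}{3}$ ($c{\left(P \right)} = - \frac{4}{3} + \frac{1}{3} \left(-4\right) = - \frac{4}{3} - \frac{4}{3} = - \frac{8}{3}$)
$c{\left(U \right)} 6 = \left(- \frac{8}{3}\right) 6 = -16$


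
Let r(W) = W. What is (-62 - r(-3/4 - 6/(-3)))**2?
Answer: 64009/16 ≈ 4000.6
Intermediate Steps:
(-62 - r(-3/4 - 6/(-3)))**2 = (-62 - (-3/4 - 6/(-3)))**2 = (-62 - (-3*1/4 - 6*(-1/3)))**2 = (-62 - (-3/4 + 2))**2 = (-62 - 1*5/4)**2 = (-62 - 5/4)**2 = (-253/4)**2 = 64009/16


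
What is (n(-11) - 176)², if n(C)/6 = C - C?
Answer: 30976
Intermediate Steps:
n(C) = 0 (n(C) = 6*(C - C) = 6*0 = 0)
(n(-11) - 176)² = (0 - 176)² = (-176)² = 30976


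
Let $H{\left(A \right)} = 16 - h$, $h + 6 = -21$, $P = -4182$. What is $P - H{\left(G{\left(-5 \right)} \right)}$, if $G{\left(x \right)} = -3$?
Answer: $-4225$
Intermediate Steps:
$h = -27$ ($h = -6 - 21 = -27$)
$H{\left(A \right)} = 43$ ($H{\left(A \right)} = 16 - -27 = 16 + 27 = 43$)
$P - H{\left(G{\left(-5 \right)} \right)} = -4182 - 43 = -4225$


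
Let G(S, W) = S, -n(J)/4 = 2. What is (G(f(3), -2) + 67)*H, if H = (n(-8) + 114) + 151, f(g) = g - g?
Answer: 17219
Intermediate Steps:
n(J) = -8 (n(J) = -4*2 = -8)
f(g) = 0
H = 257 (H = (-8 + 114) + 151 = 106 + 151 = 257)
(G(f(3), -2) + 67)*H = (0 + 67)*257 = 67*257 = 17219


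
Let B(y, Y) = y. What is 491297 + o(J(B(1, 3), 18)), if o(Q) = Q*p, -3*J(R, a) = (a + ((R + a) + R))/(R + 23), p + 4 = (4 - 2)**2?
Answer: 491297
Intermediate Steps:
p = 0 (p = -4 + (4 - 2)**2 = -4 + 2**2 = -4 + 4 = 0)
J(R, a) = -(2*R + 2*a)/(3*(23 + R)) (J(R, a) = -(a + ((R + a) + R))/(3*(R + 23)) = -(a + (a + 2*R))/(3*(23 + R)) = -(2*R + 2*a)/(3*(23 + R)))
o(Q) = 0 (o(Q) = Q*0 = 0)
491297 + o(J(B(1, 3), 18)) = 491297 + 0 = 491297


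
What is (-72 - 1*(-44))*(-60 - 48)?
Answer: 3024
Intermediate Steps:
(-72 - 1*(-44))*(-60 - 48) = (-72 + 44)*(-108) = -28*(-108) = 3024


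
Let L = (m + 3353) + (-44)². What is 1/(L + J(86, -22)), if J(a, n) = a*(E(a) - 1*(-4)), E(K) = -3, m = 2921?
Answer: 1/8296 ≈ 0.00012054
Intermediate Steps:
J(a, n) = a (J(a, n) = a*(-3 - 1*(-4)) = a*(-3 + 4) = a*1 = a)
L = 8210 (L = (2921 + 3353) + (-44)² = 6274 + 1936 = 8210)
1/(L + J(86, -22)) = 1/(8210 + 86) = 1/8296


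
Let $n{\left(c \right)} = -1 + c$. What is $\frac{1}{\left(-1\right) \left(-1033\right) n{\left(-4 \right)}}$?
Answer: $- \frac{1}{5165} \approx -0.00019361$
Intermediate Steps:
$\frac{1}{\left(-1\right) \left(-1033\right) n{\left(-4 \right)}} = \frac{1}{\left(-1\right) \left(-1033\right) \left(-1 - 4\right)} = \frac{1}{1033 \left(-5\right)} = \frac{1}{-5165} = - \frac{1}{5165}$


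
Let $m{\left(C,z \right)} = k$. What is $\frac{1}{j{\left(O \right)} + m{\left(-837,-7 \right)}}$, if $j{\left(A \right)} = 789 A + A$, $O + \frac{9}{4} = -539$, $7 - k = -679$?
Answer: $- \frac{2}{853803} \approx -2.3425 \cdot 10^{-6}$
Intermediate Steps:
$k = 686$ ($k = 7 - -679 = 7 + 679 = 686$)
$m{\left(C,z \right)} = 686$
$O = - \frac{2165}{4}$ ($O = - \frac{9}{4} - 539 = - \frac{2165}{4} \approx -541.25$)
$j{\left(A \right)} = 790 A$
$\frac{1}{j{\left(O \right)} + m{\left(-837,-7 \right)}} = \frac{1}{790 \left(- \frac{2165}{4}\right) + 686} = \frac{1}{- \frac{855175}{2} + 686} = \frac{1}{- \frac{853803}{2}} = - \frac{2}{853803}$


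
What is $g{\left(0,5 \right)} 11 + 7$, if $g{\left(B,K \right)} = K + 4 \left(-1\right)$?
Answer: $18$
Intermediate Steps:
$g{\left(B,K \right)} = -4 + K$ ($g{\left(B,K \right)} = K - 4 = -4 + K$)
$g{\left(0,5 \right)} 11 + 7 = \left(-4 + 5\right) 11 + 7 = 1 \cdot 11 + 7 = 11 + 7 = 18$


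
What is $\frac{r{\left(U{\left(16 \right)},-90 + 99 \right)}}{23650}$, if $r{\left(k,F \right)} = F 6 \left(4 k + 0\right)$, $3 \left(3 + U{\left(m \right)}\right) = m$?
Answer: $\frac{252}{11825} \approx 0.021311$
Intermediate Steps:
$U{\left(m \right)} = -3 + \frac{m}{3}$
$r{\left(k,F \right)} = 24 F k$ ($r{\left(k,F \right)} = 6 F 4 k = 24 F k$)
$\frac{r{\left(U{\left(16 \right)},-90 + 99 \right)}}{23650} = \frac{24 \left(-90 + 99\right) \left(-3 + \frac{1}{3} \cdot 16\right)}{23650} = 24 \cdot 9 \left(-3 + \frac{16}{3}\right) \frac{1}{23650} = 24 \cdot 9 \cdot \frac{7}{3} \cdot \frac{1}{23650} = 504 \cdot \frac{1}{23650} = \frac{252}{11825}$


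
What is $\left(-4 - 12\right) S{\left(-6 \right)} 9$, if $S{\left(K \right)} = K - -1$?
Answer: $720$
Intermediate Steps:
$S{\left(K \right)} = 1 + K$ ($S{\left(K \right)} = K + 1 = 1 + K$)
$\left(-4 - 12\right) S{\left(-6 \right)} 9 = \left(-4 - 12\right) \left(1 - 6\right) 9 = \left(-16\right) \left(-5\right) 9 = 80 \cdot 9 = 720$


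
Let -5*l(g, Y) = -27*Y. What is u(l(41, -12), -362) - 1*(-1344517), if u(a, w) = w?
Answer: 1344155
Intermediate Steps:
l(g, Y) = 27*Y/5 (l(g, Y) = -(-27)*Y/5 = 27*Y/5)
u(l(41, -12), -362) - 1*(-1344517) = -362 - 1*(-1344517) = -362 + 1344517 = 1344155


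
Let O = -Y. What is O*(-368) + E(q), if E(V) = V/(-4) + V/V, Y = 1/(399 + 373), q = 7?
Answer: -211/772 ≈ -0.27332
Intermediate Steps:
Y = 1/772 ≈ 0.0012953
E(V) = 1 - V/4 (E(V) = V*(-¼) + 1 = -V/4 + 1 = 1 - V/4)
O = -1/772 (O = -1*1/772 = -1/772 ≈ -0.0012953)
O*(-368) + E(q) = -1/772*(-368) + (1 - ¼*7) = 92/193 + (1 - 7/4) = 92/193 - ¾ = -211/772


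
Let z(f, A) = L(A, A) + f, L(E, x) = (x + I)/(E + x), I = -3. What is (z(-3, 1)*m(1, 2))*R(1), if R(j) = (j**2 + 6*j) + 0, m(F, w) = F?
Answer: -28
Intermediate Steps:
L(E, x) = (-3 + x)/(E + x) (L(E, x) = (x - 3)/(E + x) = (-3 + x)/(E + x))
z(f, A) = f + (-3 + A)/(2*A) (z(f, A) = (-3 + A)/(A + A) + f = (-3 + A)/((2*A)) + f = (1/(2*A))*(-3 + A) + f = (-3 + A)/(2*A) + f = f + (-3 + A)/(2*A))
R(j) = j**2 + 6*j
(z(-3, 1)*m(1, 2))*R(1) = ((1/2 - 3 - 3/2/1)*1)*(1*(6 + 1)) = ((1/2 - 3 - 3/2*1)*1)*(1*7) = ((1/2 - 3 - 3/2)*1)*7 = -4*1*7 = -4*7 = -28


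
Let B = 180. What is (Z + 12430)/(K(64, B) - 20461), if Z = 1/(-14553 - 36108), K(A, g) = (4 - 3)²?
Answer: -629716229/1036524060 ≈ -0.60753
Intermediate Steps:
K(A, g) = 1 (K(A, g) = 1² = 1)
Z = -1/50661 (Z = 1/(-50661) = -1/50661 ≈ -1.9739e-5)
(Z + 12430)/(K(64, B) - 20461) = (-1/50661 + 12430)/(1 - 20461) = (629716229/50661)/(-20460) = (629716229/50661)*(-1/20460) = -629716229/1036524060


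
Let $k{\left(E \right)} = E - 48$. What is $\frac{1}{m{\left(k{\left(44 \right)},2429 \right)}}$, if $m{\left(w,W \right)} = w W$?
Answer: $- \frac{1}{9716} \approx -0.00010292$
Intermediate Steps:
$k{\left(E \right)} = -48 + E$
$m{\left(w,W \right)} = W w$
$\frac{1}{m{\left(k{\left(44 \right)},2429 \right)}} = \frac{1}{2429 \left(-48 + 44\right)} = \frac{1}{2429 \left(-4\right)} = \frac{1}{-9716} = - \frac{1}{9716}$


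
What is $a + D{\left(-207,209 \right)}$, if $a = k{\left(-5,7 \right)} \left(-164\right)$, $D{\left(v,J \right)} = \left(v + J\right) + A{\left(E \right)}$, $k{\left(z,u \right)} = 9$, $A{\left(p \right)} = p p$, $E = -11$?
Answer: $-1353$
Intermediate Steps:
$A{\left(p \right)} = p^{2}$
$D{\left(v,J \right)} = 121 + J + v$ ($D{\left(v,J \right)} = \left(v + J\right) + \left(-11\right)^{2} = \left(J + v\right) + 121 = 121 + J + v$)
$a = -1476$ ($a = 9 \left(-164\right) = -1476$)
$a + D{\left(-207,209 \right)} = -1476 + \left(121 + 209 - 207\right) = -1476 + 123 = -1353$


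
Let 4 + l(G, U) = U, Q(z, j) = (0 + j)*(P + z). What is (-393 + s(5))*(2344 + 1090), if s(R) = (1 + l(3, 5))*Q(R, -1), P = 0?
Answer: -1383902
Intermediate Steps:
Q(z, j) = j*z (Q(z, j) = (0 + j)*(0 + z) = j*z)
l(G, U) = -4 + U
s(R) = -2*R (s(R) = (1 + (-4 + 5))*(-R) = (1 + 1)*(-R) = 2*(-R) = -2*R)
(-393 + s(5))*(2344 + 1090) = (-393 - 2*5)*(2344 + 1090) = (-393 - 10)*3434 = -403*3434 = -1383902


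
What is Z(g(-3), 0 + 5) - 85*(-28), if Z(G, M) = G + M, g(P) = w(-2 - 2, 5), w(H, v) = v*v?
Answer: 2410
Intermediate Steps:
w(H, v) = v²
g(P) = 25 (g(P) = 5² = 25)
Z(g(-3), 0 + 5) - 85*(-28) = (25 + (0 + 5)) - 85*(-28) = (25 + 5) + 2380 = 30 + 2380 = 2410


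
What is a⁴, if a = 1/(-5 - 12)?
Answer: 1/83521 ≈ 1.1973e-5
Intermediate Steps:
a = -1/17 (a = 1/(-17) = -1/17 ≈ -0.058824)
a⁴ = (-1/17)⁴ = 1/83521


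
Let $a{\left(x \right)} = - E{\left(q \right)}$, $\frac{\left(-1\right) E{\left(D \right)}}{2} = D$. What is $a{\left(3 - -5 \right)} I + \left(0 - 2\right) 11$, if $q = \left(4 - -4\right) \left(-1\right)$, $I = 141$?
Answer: $-2278$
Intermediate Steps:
$q = -8$ ($q = \left(4 + 4\right) \left(-1\right) = 8 \left(-1\right) = -8$)
$E{\left(D \right)} = - 2 D$
$a{\left(x \right)} = -16$ ($a{\left(x \right)} = - \left(-2\right) \left(-8\right) = \left(-1\right) 16 = -16$)
$a{\left(3 - -5 \right)} I + \left(0 - 2\right) 11 = \left(-16\right) 141 + \left(0 - 2\right) 11 = -2256 - 22 = -2278$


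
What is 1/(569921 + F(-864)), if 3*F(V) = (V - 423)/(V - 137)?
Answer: 7/3989450 ≈ 1.7546e-6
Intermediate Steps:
F(V) = (-423 + V)/(3*(-137 + V)) (F(V) = ((V - 423)/(V - 137))/3 = ((-423 + V)/(-137 + V))/3 = (-423 + V)/(3*(-137 + V)))
1/(569921 + F(-864)) = 1/(569921 + (-423 - 864)/(3*(-137 - 864))) = 1/(569921 + (⅓)*(-1287)/(-1001)) = 1/(569921 + (⅓)*(-1/1001)*(-1287)) = 1/(569921 + 3/7) = 1/(3989450/7) = 7/3989450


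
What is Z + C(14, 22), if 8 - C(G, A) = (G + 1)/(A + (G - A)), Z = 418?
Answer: 5949/14 ≈ 424.93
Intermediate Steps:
C(G, A) = 8 - (1 + G)/G (C(G, A) = 8 - (G + 1)/(A + (G - A)) = 8 - (1 + G)/G)
Z + C(14, 22) = 418 + (7 - 1/14) = 418 + 97/14 = 5949/14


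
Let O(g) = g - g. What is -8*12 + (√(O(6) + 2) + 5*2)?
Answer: -86 + √2 ≈ -84.586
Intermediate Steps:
O(g) = 0
-8*12 + (√(O(6) + 2) + 5*2) = -8*12 + (√(0 + 2) + 5*2) = -96 + (√2 + 10) = -96 + (10 + √2) = -86 + √2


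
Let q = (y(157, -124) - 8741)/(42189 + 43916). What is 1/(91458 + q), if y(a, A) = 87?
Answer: 86105/7874982436 ≈ 1.0934e-5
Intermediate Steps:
q = -8654/86105 (q = (87 - 8741)/(42189 + 43916) = -8654/86105 ≈ -0.10051)
1/(91458 + q) = 1/(91458 - 8654/86105) = 1/(7874982436/86105) = 86105/7874982436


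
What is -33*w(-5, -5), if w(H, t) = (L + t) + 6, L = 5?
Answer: -198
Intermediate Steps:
w(H, t) = 11 + t (w(H, t) = (5 + t) + 6 = 11 + t)
-33*w(-5, -5) = -33*(11 - 5) = -33*6 = -198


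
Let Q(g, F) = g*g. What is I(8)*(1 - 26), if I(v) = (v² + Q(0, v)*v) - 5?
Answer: -1475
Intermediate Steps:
Q(g, F) = g²
I(v) = -5 + v² (I(v) = (v² + 0²*v) - 5 = (v² + 0*v) - 5 = (v² + 0) - 5 = v² - 5 = -5 + v²)
I(8)*(1 - 26) = (-5 + 8²)*(1 - 26) = (-5 + 64)*(-25) = 59*(-25) = -1475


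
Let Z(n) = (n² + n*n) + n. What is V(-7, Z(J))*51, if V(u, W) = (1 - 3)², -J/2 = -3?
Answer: 204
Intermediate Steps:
J = 6 (J = -2*(-3) = 6)
Z(n) = n + 2*n² (Z(n) = (n² + n²) + n = 2*n² + n = n + 2*n²)
V(u, W) = 4 (V(u, W) = (-2)² = 4)
V(-7, Z(J))*51 = 4*51 = 204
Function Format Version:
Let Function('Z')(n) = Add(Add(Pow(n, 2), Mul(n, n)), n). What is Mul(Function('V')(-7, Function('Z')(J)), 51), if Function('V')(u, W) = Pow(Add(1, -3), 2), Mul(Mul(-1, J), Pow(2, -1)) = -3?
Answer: 204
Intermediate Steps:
J = 6 (J = Mul(-2, -3) = 6)
Function('Z')(n) = Add(n, Mul(2, Pow(n, 2))) (Function('Z')(n) = Add(Add(Pow(n, 2), Pow(n, 2)), n) = Add(Mul(2, Pow(n, 2)), n) = Add(n, Mul(2, Pow(n, 2))))
Function('V')(u, W) = 4 (Function('V')(u, W) = Pow(-2, 2) = 4)
Mul(Function('V')(-7, Function('Z')(J)), 51) = Mul(4, 51) = 204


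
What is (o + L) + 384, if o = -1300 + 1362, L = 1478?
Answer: 1924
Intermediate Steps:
o = 62
(o + L) + 384 = (62 + 1478) + 384 = 1540 + 384 = 1924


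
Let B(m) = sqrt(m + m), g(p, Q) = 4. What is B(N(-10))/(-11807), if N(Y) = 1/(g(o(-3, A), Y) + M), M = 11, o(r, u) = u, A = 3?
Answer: -sqrt(30)/177105 ≈ -3.0926e-5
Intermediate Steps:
N(Y) = 1/15 (N(Y) = 1/(4 + 11) = 1/15)
B(m) = sqrt(2)*sqrt(m) (B(m) = sqrt(2*m) = sqrt(2)*sqrt(m))
B(N(-10))/(-11807) = (sqrt(2)*sqrt(1/15))/(-11807) = (sqrt(2)*(sqrt(15)/15))*(-1/11807) = (sqrt(30)/15)*(-1/11807) = -sqrt(30)/177105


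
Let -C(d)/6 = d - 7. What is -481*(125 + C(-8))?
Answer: -103415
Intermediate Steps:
C(d) = 42 - 6*d (C(d) = -6*(d - 7) = -6*(-7 + d) = 42 - 6*d)
-481*(125 + C(-8)) = -481*(125 + (42 - 6*(-8))) = -481*(125 + (42 + 48)) = -481*(125 + 90) = -481*215 = -103415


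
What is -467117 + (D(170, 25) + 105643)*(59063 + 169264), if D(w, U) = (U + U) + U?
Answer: 24137806669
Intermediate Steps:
D(w, U) = 3*U (D(w, U) = 2*U + U = 3*U)
-467117 + (D(170, 25) + 105643)*(59063 + 169264) = -467117 + (3*25 + 105643)*(59063 + 169264) = -467117 + (75 + 105643)*228327 = -467117 + 105718*228327 = -467117 + 24138273786 = 24137806669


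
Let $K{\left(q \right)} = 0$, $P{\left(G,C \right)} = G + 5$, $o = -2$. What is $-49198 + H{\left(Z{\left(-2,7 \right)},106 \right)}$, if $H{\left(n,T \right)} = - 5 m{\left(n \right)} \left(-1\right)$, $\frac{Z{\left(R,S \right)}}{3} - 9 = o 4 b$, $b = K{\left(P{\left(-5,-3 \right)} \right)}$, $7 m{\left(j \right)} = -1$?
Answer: $- \frac{344391}{7} \approx -49199.0$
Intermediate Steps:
$P{\left(G,C \right)} = 5 + G$
$m{\left(j \right)} = - \frac{1}{7}$ ($m{\left(j \right)} = \frac{1}{7} \left(-1\right) = - \frac{1}{7}$)
$b = 0$
$Z{\left(R,S \right)} = 27$ ($Z{\left(R,S \right)} = 27 + 3 \left(-2\right) 4 \cdot 0 = 27 + 3 \left(\left(-8\right) 0\right) = 27 + 3 \cdot 0 = 27 + 0 = 27$)
$H{\left(n,T \right)} = - \frac{5}{7}$ ($H{\left(n,T \right)} = \left(-5\right) \left(- \frac{1}{7}\right) \left(-1\right) = \frac{5}{7} \left(-1\right) = - \frac{5}{7}$)
$-49198 + H{\left(Z{\left(-2,7 \right)},106 \right)} = -49198 - \frac{5}{7} = - \frac{344391}{7}$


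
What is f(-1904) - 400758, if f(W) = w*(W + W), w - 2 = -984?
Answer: 3338698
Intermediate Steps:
w = -982 (w = 2 - 984 = -982)
f(W) = -1964*W (f(W) = -982*(W + W) = -1964*W)
f(-1904) - 400758 = -1964*(-1904) - 400758 = 3739456 - 400758 = 3338698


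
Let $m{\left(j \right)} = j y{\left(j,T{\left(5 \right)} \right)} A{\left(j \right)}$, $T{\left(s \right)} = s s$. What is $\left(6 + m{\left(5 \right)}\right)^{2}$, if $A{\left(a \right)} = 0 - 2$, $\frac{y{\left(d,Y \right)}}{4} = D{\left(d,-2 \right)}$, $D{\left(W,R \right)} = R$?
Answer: $7396$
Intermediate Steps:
$T{\left(s \right)} = s^{2}$
$y{\left(d,Y \right)} = -8$ ($y{\left(d,Y \right)} = 4 \left(-2\right) = -8$)
$A{\left(a \right)} = -2$ ($A{\left(a \right)} = 0 - 2 = -2$)
$m{\left(j \right)} = 16 j$ ($m{\left(j \right)} = j \left(-8\right) \left(-2\right) = - 8 j \left(-2\right) = 16 j$)
$\left(6 + m{\left(5 \right)}\right)^{2} = \left(6 + 16 \cdot 5\right)^{2} = \left(6 + 80\right)^{2} = 86^{2} = 7396$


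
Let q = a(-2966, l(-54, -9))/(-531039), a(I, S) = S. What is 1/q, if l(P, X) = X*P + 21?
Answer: -177013/169 ≈ -1047.4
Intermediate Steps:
l(P, X) = 21 + P*X (l(P, X) = P*X + 21 = 21 + P*X)
q = -169/177013 (q = (21 - 54*(-9))/(-531039) = (21 + 486)*(-1/531039) = 507*(-1/531039) = -169/177013 ≈ -0.00095473)
1/q = 1/(-169/177013) = -177013/169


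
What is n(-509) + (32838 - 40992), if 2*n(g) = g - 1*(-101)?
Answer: -8358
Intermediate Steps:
n(g) = 101/2 + g/2 (n(g) = (g - 1*(-101))/2 = (g + 101)/2 = (101 + g)/2 = 101/2 + g/2)
n(-509) + (32838 - 40992) = (101/2 + (1/2)*(-509)) + (32838 - 40992) = (101/2 - 509/2) - 8154 = -204 - 8154 = -8358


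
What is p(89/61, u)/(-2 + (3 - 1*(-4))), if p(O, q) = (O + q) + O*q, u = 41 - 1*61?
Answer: -2911/305 ≈ -9.5443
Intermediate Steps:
u = -20 (u = 41 - 61 = -20)
p(O, q) = O + q + O*q
p(89/61, u)/(-2 + (3 - 1*(-4))) = (89/61 - 20 + (89/61)*(-20))/(-2 + (3 - 1*(-4))) = (89*(1/61) - 20 + (89*(1/61))*(-20))/(-2 + (3 + 4)) = (89/61 - 20 + (89/61)*(-20))/(-2 + 7) = (89/61 - 20 - 1780/61)/5 = (1/5)*(-2911/61) = -2911/305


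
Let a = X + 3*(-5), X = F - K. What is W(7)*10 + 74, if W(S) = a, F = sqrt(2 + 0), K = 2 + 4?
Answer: -136 + 10*sqrt(2) ≈ -121.86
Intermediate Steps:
K = 6
F = sqrt(2) ≈ 1.4142
X = -6 + sqrt(2) (X = sqrt(2) - 1*6 = sqrt(2) - 6 = -6 + sqrt(2) ≈ -4.5858)
a = -21 + sqrt(2) (a = (-6 + sqrt(2)) + 3*(-5) = (-6 + sqrt(2)) - 15 = -21 + sqrt(2) ≈ -19.586)
W(S) = -21 + sqrt(2)
W(7)*10 + 74 = (-21 + sqrt(2))*10 + 74 = (-210 + 10*sqrt(2)) + 74 = -136 + 10*sqrt(2)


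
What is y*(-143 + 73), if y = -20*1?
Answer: 1400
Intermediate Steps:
y = -20
y*(-143 + 73) = -20*(-143 + 73) = -20*(-70) = 1400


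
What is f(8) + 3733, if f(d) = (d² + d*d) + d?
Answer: 3869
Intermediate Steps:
f(d) = d + 2*d² (f(d) = (d² + d²) + d = 2*d² + d = d + 2*d²)
f(8) + 3733 = 8*(1 + 2*8) + 3733 = 8*(1 + 16) + 3733 = 8*17 + 3733 = 136 + 3733 = 3869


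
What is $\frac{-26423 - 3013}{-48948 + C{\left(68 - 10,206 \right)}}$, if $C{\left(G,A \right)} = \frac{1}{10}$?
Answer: $\frac{294360}{489479} \approx 0.60137$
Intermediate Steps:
$C{\left(G,A \right)} = \frac{1}{10}$
$\frac{-26423 - 3013}{-48948 + C{\left(68 - 10,206 \right)}} = \frac{-26423 - 3013}{-48948 + \frac{1}{10}} = - \frac{29436}{- \frac{489479}{10}} = \left(-29436\right) \left(- \frac{10}{489479}\right) = \frac{294360}{489479}$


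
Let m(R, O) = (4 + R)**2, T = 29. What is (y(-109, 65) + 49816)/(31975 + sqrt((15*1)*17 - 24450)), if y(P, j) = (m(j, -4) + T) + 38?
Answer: 87362095/51121241 - 13661*I*sqrt(24195)/255606205 ≈ 1.7089 - 0.0083133*I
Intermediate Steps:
y(P, j) = 67 + (4 + j)**2 (y(P, j) = ((4 + j)**2 + 29) + 38 = (29 + (4 + j)**2) + 38 = 67 + (4 + j)**2)
(y(-109, 65) + 49816)/(31975 + sqrt((15*1)*17 - 24450)) = ((67 + (4 + 65)**2) + 49816)/(31975 + sqrt((15*1)*17 - 24450)) = ((67 + 69**2) + 49816)/(31975 + sqrt(15*17 - 24450)) = ((67 + 4761) + 49816)/(31975 + sqrt(255 - 24450)) = (4828 + 49816)/(31975 + sqrt(-24195)) = 54644/(31975 + I*sqrt(24195))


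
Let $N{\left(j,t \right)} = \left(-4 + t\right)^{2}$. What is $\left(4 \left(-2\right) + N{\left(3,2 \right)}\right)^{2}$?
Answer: $16$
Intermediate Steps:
$\left(4 \left(-2\right) + N{\left(3,2 \right)}\right)^{2} = \left(4 \left(-2\right) + \left(-4 + 2\right)^{2}\right)^{2} = \left(-8 + \left(-2\right)^{2}\right)^{2} = \left(-8 + 4\right)^{2} = \left(-4\right)^{2} = 16$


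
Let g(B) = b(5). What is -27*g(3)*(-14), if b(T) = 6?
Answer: 2268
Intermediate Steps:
g(B) = 6
-27*g(3)*(-14) = -27*6*(-14) = -162*(-14) = 2268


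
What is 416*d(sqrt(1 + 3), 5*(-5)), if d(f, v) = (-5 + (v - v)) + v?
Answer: -12480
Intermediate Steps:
d(f, v) = -5 + v (d(f, v) = (-5 + 0) + v = -5 + v)
416*d(sqrt(1 + 3), 5*(-5)) = 416*(-5 + 5*(-5)) = 416*(-5 - 25) = 416*(-30) = -12480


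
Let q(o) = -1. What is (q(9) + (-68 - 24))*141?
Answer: -13113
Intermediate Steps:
(q(9) + (-68 - 24))*141 = (-1 + (-68 - 24))*141 = (-1 - 92)*141 = -93*141 = -13113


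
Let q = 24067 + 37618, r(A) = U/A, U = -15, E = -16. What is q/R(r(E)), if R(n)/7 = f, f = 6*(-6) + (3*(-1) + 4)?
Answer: -12337/49 ≈ -251.78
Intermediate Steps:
r(A) = -15/A
f = -35 (f = -36 + (-3 + 4) = -36 + 1 = -35)
R(n) = -245 (R(n) = 7*(-35) = -245)
q = 61685
q/R(r(E)) = 61685/(-245) = 61685*(-1/245) = -12337/49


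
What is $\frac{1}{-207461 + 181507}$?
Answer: $- \frac{1}{25954} \approx -3.853 \cdot 10^{-5}$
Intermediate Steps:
$\frac{1}{-207461 + 181507} = \frac{1}{-25954} = - \frac{1}{25954}$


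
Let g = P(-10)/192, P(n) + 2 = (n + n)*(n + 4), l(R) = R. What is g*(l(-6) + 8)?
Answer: 59/48 ≈ 1.2292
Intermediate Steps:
P(n) = -2 + 2*n*(4 + n) (P(n) = -2 + (n + n)*(n + 4) = -2 + (2*n)*(4 + n) = -2 + 2*n*(4 + n))
g = 59/96 (g = (-2 + 2*(-10)² + 8*(-10))/192 = (-2 + 2*100 - 80)*(1/192) = (-2 + 200 - 80)*(1/192) = 118*(1/192) = 59/96 ≈ 0.61458)
g*(l(-6) + 8) = 59*(-6 + 8)/96 = (59/96)*2 = 59/48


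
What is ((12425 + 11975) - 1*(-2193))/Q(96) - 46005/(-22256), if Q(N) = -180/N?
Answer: -4734140389/333840 ≈ -14181.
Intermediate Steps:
((12425 + 11975) - 1*(-2193))/Q(96) - 46005/(-22256) = ((12425 + 11975) - 1*(-2193))/((-180/96)) - 46005/(-22256) = (24400 + 2193)/((-180*1/96)) - 46005*(-1/22256) = 26593/(-15/8) + 46005/22256 = 26593*(-8/15) + 46005/22256 = -212744/15 + 46005/22256 = -4734140389/333840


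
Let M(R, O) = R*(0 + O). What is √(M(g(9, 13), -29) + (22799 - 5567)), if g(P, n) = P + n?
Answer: √16594 ≈ 128.82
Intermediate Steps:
M(R, O) = O*R (M(R, O) = R*O = O*R)
√(M(g(9, 13), -29) + (22799 - 5567)) = √(-29*(9 + 13) + (22799 - 5567)) = √(-29*22 + 17232) = √(-638 + 17232) = √16594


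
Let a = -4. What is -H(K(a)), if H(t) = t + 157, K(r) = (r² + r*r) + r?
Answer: -185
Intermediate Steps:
K(r) = r + 2*r² (K(r) = (r² + r²) + r = 2*r² + r = r + 2*r²)
H(t) = 157 + t
-H(K(a)) = -(157 - 4*(1 + 2*(-4))) = -(157 - 4*(1 - 8)) = -(157 - 4*(-7)) = -(157 + 28) = -1*185 = -185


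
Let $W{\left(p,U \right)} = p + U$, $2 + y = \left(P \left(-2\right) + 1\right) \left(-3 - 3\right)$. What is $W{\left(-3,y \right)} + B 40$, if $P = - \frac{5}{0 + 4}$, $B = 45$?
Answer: $1774$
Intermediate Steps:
$P = - \frac{5}{4} \approx -1.25$
$y = -23$ ($y = -2 + \left(\left(- \frac{5}{4}\right) \left(-2\right) + 1\right) \left(-3 - 3\right) = -2 + \left(\frac{5}{2} + 1\right) \left(-6\right) = -2 + \frac{7}{2} \left(-6\right) = -2 - 21 = -23$)
$W{\left(p,U \right)} = U + p$
$W{\left(-3,y \right)} + B 40 = \left(-23 - 3\right) + 45 \cdot 40 = -26 + 1800 = 1774$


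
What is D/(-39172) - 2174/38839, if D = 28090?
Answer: -588073719/760700654 ≈ -0.77307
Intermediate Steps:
D/(-39172) - 2174/38839 = 28090/(-39172) - 2174/38839 = 28090*(-1/39172) - 2174*1/38839 = -14045/19586 - 2174/38839 = -588073719/760700654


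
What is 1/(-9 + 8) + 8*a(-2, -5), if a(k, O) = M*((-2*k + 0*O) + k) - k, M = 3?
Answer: 63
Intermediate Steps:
a(k, O) = -4*k (a(k, O) = 3*((-2*k + 0*O) + k) - k = 3*((-2*k + 0) + k) - k = 3*(-2*k + k) - k = 3*(-k) - k = -3*k - k = -4*k)
1/(-9 + 8) + 8*a(-2, -5) = 1/(-9 + 8) + 8*(-4*(-2)) = 1/(-1) + 8*8 = -1 + 64 = 63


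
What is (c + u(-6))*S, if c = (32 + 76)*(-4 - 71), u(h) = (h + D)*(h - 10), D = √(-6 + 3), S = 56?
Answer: -448224 - 896*I*√3 ≈ -4.4822e+5 - 1551.9*I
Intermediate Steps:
D = I*√3 (D = √(-3) = I*√3 ≈ 1.732*I)
u(h) = (-10 + h)*(h + I*√3) (u(h) = (h + I*√3)*(h - 10) = (h + I*√3)*(-10 + h) = (-10 + h)*(h + I*√3))
c = -8100 (c = 108*(-75) = -8100)
(c + u(-6))*S = (-8100 + ((-6)² - 10*(-6) - 10*I*√3 + I*(-6)*√3))*56 = (-8100 + (36 + 60 - 10*I*√3 - 6*I*√3))*56 = (-8100 + (96 - 16*I*√3))*56 = (-8004 - 16*I*√3)*56 = -448224 - 896*I*√3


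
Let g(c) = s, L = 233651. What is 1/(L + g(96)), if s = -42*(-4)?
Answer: 1/233819 ≈ 4.2768e-6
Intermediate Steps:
s = 168
g(c) = 168
1/(L + g(96)) = 1/(233651 + 168) = 1/233819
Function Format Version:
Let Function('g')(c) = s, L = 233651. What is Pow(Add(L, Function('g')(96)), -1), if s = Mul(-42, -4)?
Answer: Rational(1, 233819) ≈ 4.2768e-6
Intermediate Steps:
s = 168
Function('g')(c) = 168
Pow(Add(L, Function('g')(96)), -1) = Pow(Add(233651, 168), -1) = Pow(233819, -1) = Rational(1, 233819)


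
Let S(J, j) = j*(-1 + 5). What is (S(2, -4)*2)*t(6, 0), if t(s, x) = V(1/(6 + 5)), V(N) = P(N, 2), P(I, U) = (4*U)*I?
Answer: -256/11 ≈ -23.273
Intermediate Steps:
P(I, U) = 4*I*U
S(J, j) = 4*j (S(J, j) = j*4 = 4*j)
V(N) = 8*N (V(N) = 4*N*2 = 8*N)
t(s, x) = 8/11 (t(s, x) = 8/(6 + 5) = 8/11)
(S(2, -4)*2)*t(6, 0) = ((4*(-4))*2)*(8/11) = -16*2*(8/11) = -32*8/11 = -256/11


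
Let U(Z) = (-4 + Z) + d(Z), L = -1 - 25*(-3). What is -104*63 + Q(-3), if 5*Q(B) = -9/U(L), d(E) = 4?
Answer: -2424249/370 ≈ -6552.0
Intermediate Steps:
L = 74 (L = -1 - 5*(-15) = -1 + 75 = 74)
U(Z) = Z (U(Z) = (-4 + Z) + 4 = Z)
Q(B) = -9/370 (Q(B) = (-9/74)/5 = (-9*1/74)/5 = (⅕)*(-9/74) = -9/370)
-104*63 + Q(-3) = -104*63 - 9/370 = -6552 - 9/370 = -2424249/370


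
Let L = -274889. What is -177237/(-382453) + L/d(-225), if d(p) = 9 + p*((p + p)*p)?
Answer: 4142810933834/8712753964173 ≈ 0.47549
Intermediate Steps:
d(p) = 9 + 2*p³ (d(p) = 9 + p*((2*p)*p) = 9 + p*(2*p²) = 9 + 2*p³)
-177237/(-382453) + L/d(-225) = -177237/(-382453) - 274889/(9 + 2*(-225)³) = -177237*(-1/382453) - 274889/(9 + 2*(-11390625)) = 177237/382453 - 274889/(9 - 22781250) = 177237/382453 - 274889/(-22781241) = 177237/382453 - 274889*(-1/22781241) = 177237/382453 + 274889/22781241 = 4142810933834/8712753964173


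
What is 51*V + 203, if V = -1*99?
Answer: -4846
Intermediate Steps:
V = -99
51*V + 203 = 51*(-99) + 203 = -5049 + 203 = -4846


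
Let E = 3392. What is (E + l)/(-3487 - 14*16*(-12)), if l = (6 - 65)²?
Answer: -6873/799 ≈ -8.6020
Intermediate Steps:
l = 3481 (l = (-59)² = 3481)
(E + l)/(-3487 - 14*16*(-12)) = (3392 + 3481)/(-3487 - 14*16*(-12)) = 6873/(-3487 - 224*(-12)) = 6873/(-3487 + 2688) = 6873/(-799) = 6873*(-1/799) = -6873/799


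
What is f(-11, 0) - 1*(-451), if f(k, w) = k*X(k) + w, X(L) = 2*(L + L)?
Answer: 935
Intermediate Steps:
X(L) = 4*L (X(L) = 2*(2*L) = 4*L)
f(k, w) = w + 4*k² (f(k, w) = k*(4*k) + w = 4*k² + w = w + 4*k²)
f(-11, 0) - 1*(-451) = (0 + 4*(-11)²) - 1*(-451) = (0 + 4*121) + 451 = (0 + 484) + 451 = 484 + 451 = 935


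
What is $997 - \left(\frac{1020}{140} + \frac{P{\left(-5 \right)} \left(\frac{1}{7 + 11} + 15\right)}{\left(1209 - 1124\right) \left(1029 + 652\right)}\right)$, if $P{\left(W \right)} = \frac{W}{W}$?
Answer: $\frac{17818329143}{18003510} \approx 989.71$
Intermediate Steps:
$P{\left(W \right)} = 1$
$997 - \left(\frac{1020}{140} + \frac{P{\left(-5 \right)} \left(\frac{1}{7 + 11} + 15\right)}{\left(1209 - 1124\right) \left(1029 + 652\right)}\right) = 997 - \left(\frac{1020}{140} + \frac{1 \left(\frac{1}{7 + 11} + 15\right)}{\left(1209 - 1124\right) \left(1029 + 652\right)}\right) = 997 - \left(1020 \cdot \frac{1}{140} + \frac{1 \left(\frac{1}{18} + 15\right)}{85 \cdot 1681}\right) = 997 - \left(\frac{51}{7} + \frac{1 \left(\frac{1}{18} + 15\right)}{142885}\right) = 997 - \left(\frac{51}{7} + 1 \cdot \frac{271}{18} \cdot \frac{1}{142885}\right) = 997 - \left(\frac{51}{7} + \frac{271}{18} \cdot \frac{1}{142885}\right) = 997 - \left(\frac{51}{7} + \frac{271}{2571930}\right) = 997 - \frac{131170327}{18003510} = \frac{17818329143}{18003510}$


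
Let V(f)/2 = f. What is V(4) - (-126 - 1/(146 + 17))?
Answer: 21843/163 ≈ 134.01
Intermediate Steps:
V(f) = 2*f
V(4) - (-126 - 1/(146 + 17)) = 2*4 - (-126 - 1/(146 + 17)) = 8 - (-126 - 1/163) = 8 - 1*(-20539/163) = 8 + 20539/163 = 21843/163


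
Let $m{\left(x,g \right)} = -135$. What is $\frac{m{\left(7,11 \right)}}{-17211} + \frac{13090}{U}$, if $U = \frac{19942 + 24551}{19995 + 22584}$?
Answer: $\frac{1065857072085}{85085447} \approx 12527.0$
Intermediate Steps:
$U = \frac{14831}{14193}$ ($U = \frac{44493}{42579} = 44493 \cdot \frac{1}{42579} = \frac{14831}{14193} \approx 1.045$)
$\frac{m{\left(7,11 \right)}}{-17211} + \frac{13090}{U} = - \frac{135}{-17211} + \frac{13090}{\frac{14831}{14193}} = \left(-135\right) \left(- \frac{1}{17211}\right) + 13090 \cdot \frac{14193}{14831} = \frac{45}{5737} + \frac{185786370}{14831} = \frac{1065857072085}{85085447}$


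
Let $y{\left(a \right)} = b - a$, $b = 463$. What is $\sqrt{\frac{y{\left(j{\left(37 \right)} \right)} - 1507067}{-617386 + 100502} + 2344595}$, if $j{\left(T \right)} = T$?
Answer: $\frac{\sqrt{156601010789954241}}{258442} \approx 1531.2$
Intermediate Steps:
$y{\left(a \right)} = 463 - a$
$\sqrt{\frac{y{\left(j{\left(37 \right)} \right)} - 1507067}{-617386 + 100502} + 2344595} = \sqrt{\frac{\left(463 - 37\right) - 1507067}{-617386 + 100502} + 2344595} = \sqrt{\frac{\left(463 - 37\right) - 1507067}{-516884} + 2344595} = \sqrt{\left(426 - 1507067\right) \left(- \frac{1}{516884}\right) + 2344595} = \sqrt{\left(-1506641\right) \left(- \frac{1}{516884}\right) + 2344595} = \sqrt{\frac{1506641}{516884} + 2344595} = \sqrt{\frac{1211885148621}{516884}} = \frac{\sqrt{156601010789954241}}{258442}$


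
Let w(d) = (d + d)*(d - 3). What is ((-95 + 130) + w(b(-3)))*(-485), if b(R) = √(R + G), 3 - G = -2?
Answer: -18915 + 2910*√2 ≈ -14800.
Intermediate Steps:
G = 5 (G = 3 - 1*(-2) = 3 + 2 = 5)
b(R) = √(5 + R) (b(R) = √(R + 5) = √(5 + R))
w(d) = 2*d*(-3 + d) (w(d) = (2*d)*(-3 + d) = 2*d*(-3 + d))
((-95 + 130) + w(b(-3)))*(-485) = ((-95 + 130) + 2*√(5 - 3)*(-3 + √(5 - 3)))*(-485) = (35 + 2*√2*(-3 + √2))*(-485) = -16975 - 970*√2*(-3 + √2)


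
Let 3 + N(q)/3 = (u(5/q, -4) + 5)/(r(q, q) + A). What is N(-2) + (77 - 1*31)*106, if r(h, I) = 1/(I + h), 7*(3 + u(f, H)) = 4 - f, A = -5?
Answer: 238401/49 ≈ 4865.3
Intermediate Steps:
u(f, H) = -17/7 - f/7 (u(f, H) = -3 + (4 - f)/7 = -3 + (4/7 - f/7) = -17/7 - f/7)
N(q) = -9 + 3*(18/7 - 5/(7*q))/(-5 + 1/(2*q)) (N(q) = -9 + 3*(((-17/7 - 5/(7*q)) + 5)/(1/(q + q) - 5)) = -9 + 3*(((-17/7 - 5/(7*q)) + 5)/(1/(2*q) - 5)) = -9 + 3*((18/7 - 5/(7*q))/(1/(2*q) - 5)) = -9 + 3*((18/7 - 5/(7*q))/(-5 + 1/(2*q))) = -9 + 3*(18/7 - 5/(7*q))/(-5 + 1/(2*q)))
N(-2) + (77 - 1*31)*106 = 3*(31 - 246*(-2))/(7*(-1 + 10*(-2))) + (77 - 1*31)*106 = 3*(31 + 492)/(7*(-1 - 20)) + (77 - 31)*106 = (3/7)*523/(-21) + 46*106 = (3/7)*(-1/21)*523 + 4876 = -523/49 + 4876 = 238401/49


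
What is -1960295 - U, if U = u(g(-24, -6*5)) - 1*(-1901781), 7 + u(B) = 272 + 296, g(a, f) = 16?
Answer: -3862637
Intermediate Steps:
u(B) = 561 (u(B) = -7 + (272 + 296) = -7 + 568 = 561)
U = 1902342 (U = 561 - 1*(-1901781) = 561 + 1901781 = 1902342)
-1960295 - U = -1960295 - 1*1902342 = -1960295 - 1902342 = -3862637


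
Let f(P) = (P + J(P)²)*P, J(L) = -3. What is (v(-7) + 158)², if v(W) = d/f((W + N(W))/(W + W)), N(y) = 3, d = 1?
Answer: 423906921/16900 ≈ 25083.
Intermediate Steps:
f(P) = P*(9 + P) (f(P) = (P + (-3)²)*P = (P + 9)*P = (9 + P)*P = P*(9 + P))
v(W) = 2*W/((3 + W)*(9 + (3 + W)/(2*W))) (v(W) = 1/(((W + 3)/(W + W))*(9 + (W + 3)/(W + W))) = 1/(((3 + W)/((2*W)))*(9 + (3 + W)/((2*W)))) = 1/(((3 + W)*(1/(2*W)))*(9 + (3 + W)*(1/(2*W)))) = 1/(((3 + W)/(2*W))*(9 + (3 + W)/(2*W))) = 1/((3 + W)*(9 + (3 + W)/(2*W))/(2*W)) = 1*(2*W/((3 + W)*(9 + (3 + W)/(2*W)))) = 2*W/((3 + W)*(9 + (3 + W)/(2*W))))
(v(-7) + 158)² = (4*(-7)²/((3 - 7)*(3 + 19*(-7))) + 158)² = (4*49/(-4*(3 - 133)) + 158)² = (4*49*(-¼)/(-130) + 158)² = (4*49*(-¼)*(-1/130) + 158)² = (49/130 + 158)² = (20589/130)² = 423906921/16900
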